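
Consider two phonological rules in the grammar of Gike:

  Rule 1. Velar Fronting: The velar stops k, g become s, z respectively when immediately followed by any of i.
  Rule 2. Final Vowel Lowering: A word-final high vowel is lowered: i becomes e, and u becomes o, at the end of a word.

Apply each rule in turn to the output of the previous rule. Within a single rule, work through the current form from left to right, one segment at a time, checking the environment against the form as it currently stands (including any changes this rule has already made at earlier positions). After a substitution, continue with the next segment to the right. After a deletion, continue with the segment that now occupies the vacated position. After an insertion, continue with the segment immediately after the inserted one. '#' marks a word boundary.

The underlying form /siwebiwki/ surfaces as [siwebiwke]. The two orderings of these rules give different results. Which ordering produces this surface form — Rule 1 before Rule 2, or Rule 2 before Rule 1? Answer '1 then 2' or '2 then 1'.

2 then 1

Order 1 then 2:
  1 Velar Fronting: [siwebiwki] → [siwebiwsi]
  2 Final Vowel Lowering: [siwebiwsi] → [siwebiwse]
  result: [siwebiwse]
Order 2 then 1:
  2 Final Vowel Lowering: [siwebiwki] → [siwebiwke]
  1 Velar Fronting: no change — [siwebiwke]
  result: [siwebiwke]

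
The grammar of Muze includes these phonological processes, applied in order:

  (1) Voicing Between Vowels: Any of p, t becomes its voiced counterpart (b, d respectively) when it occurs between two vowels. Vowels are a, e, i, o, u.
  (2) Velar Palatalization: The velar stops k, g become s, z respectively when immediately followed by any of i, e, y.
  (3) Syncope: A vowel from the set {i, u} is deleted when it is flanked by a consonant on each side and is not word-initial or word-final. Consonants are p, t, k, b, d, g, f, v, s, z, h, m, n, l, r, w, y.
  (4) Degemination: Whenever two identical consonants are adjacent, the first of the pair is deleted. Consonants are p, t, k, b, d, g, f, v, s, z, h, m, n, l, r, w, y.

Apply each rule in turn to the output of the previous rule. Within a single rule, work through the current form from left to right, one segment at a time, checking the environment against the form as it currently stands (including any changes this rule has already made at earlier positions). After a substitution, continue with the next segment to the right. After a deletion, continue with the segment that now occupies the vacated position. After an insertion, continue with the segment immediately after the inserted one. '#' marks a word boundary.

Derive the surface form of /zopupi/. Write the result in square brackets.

[zobi]

(1) Voicing Between Vowels: [zopupi] → [zobubi]
(2) Velar Palatalization: no change — [zobubi]
(3) Syncope: [zobubi] → [zobbi]
(4) Degemination: [zobbi] → [zobi]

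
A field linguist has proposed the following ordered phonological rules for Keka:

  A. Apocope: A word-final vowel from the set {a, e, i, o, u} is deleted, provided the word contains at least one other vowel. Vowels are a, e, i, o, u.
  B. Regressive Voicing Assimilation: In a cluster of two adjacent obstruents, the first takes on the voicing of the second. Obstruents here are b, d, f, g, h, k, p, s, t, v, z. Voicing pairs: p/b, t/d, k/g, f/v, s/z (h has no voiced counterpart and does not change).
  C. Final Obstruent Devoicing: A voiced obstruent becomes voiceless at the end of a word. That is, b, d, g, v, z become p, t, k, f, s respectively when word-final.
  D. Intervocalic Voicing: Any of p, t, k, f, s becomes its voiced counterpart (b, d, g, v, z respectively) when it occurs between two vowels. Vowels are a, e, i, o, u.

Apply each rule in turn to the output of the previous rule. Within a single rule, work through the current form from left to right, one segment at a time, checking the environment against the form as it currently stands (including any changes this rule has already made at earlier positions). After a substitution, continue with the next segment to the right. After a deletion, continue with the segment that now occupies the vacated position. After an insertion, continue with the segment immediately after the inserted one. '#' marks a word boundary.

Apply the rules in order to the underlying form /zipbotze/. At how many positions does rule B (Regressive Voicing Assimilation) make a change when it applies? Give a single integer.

2

A Apocope: [zipbotze] → [zipbotz]
B Regressive Voicing Assimilation: [zipbotz] → [zibbodz]
C Final Obstruent Devoicing: [zibbodz] → [zibbods]
D Intervocalic Voicing: no change — [zibbods]
Rule B changed 2 position(s).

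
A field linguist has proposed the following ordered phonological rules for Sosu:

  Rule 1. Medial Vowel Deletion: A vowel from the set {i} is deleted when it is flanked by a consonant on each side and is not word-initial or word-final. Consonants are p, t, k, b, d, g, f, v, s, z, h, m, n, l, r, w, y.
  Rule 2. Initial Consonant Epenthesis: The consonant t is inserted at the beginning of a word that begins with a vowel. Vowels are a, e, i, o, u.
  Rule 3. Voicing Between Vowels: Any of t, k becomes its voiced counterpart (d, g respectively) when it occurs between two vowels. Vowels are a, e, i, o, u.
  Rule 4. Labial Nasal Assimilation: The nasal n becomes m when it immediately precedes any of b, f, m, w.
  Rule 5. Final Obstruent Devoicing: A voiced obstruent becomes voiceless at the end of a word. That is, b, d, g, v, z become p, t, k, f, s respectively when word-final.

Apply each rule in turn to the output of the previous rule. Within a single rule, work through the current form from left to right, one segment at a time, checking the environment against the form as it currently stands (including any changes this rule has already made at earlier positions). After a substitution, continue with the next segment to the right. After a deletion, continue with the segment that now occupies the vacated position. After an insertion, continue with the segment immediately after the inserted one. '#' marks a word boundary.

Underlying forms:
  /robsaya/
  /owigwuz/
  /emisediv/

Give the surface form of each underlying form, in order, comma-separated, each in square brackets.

/robsaya/:
  Rule 1 Medial Vowel Deletion: no change — [robsaya]
  Rule 2 Initial Consonant Epenthesis: no change — [robsaya]
  Rule 3 Voicing Between Vowels: no change — [robsaya]
  Rule 4 Labial Nasal Assimilation: no change — [robsaya]
  Rule 5 Final Obstruent Devoicing: no change — [robsaya]
/owigwuz/:
  Rule 1 Medial Vowel Deletion: [owigwuz] → [owgwuz]
  Rule 2 Initial Consonant Epenthesis: [owgwuz] → [towgwuz]
  Rule 3 Voicing Between Vowels: no change — [towgwuz]
  Rule 4 Labial Nasal Assimilation: no change — [towgwuz]
  Rule 5 Final Obstruent Devoicing: [towgwuz] → [towgwus]
/emisediv/:
  Rule 1 Medial Vowel Deletion: [emisediv] → [emsedv]
  Rule 2 Initial Consonant Epenthesis: [emsedv] → [temsedv]
  Rule 3 Voicing Between Vowels: no change — [temsedv]
  Rule 4 Labial Nasal Assimilation: no change — [temsedv]
  Rule 5 Final Obstruent Devoicing: [temsedv] → [temsedf]

[robsaya], [towgwus], [temsedf]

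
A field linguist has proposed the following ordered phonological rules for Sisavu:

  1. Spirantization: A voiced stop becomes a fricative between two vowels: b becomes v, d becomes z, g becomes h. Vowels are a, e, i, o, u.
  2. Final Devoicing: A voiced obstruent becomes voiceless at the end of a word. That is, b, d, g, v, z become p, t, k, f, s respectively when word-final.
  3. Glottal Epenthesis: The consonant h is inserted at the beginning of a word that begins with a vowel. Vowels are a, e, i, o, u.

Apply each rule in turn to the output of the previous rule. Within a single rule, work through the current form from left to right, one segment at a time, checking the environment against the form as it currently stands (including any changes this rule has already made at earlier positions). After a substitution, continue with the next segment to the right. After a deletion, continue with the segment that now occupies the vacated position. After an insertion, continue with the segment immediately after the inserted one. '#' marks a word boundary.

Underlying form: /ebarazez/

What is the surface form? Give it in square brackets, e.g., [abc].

[hevarazes]

1 Spirantization: [ebarazez] → [evarazez]
2 Final Devoicing: [evarazez] → [evarazes]
3 Glottal Epenthesis: [evarazes] → [hevarazes]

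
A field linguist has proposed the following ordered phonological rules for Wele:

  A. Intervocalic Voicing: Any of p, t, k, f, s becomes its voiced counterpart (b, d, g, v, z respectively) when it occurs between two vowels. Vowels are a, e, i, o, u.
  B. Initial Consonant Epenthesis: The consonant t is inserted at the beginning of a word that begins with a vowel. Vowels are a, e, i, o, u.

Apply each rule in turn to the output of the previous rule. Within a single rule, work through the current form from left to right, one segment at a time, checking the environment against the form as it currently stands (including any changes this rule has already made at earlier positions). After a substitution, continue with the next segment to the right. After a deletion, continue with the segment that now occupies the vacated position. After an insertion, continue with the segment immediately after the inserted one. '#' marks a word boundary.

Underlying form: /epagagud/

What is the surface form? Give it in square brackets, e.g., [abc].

A Intervocalic Voicing: [epagagud] → [ebagagud]
B Initial Consonant Epenthesis: [ebagagud] → [tebagagud]

[tebagagud]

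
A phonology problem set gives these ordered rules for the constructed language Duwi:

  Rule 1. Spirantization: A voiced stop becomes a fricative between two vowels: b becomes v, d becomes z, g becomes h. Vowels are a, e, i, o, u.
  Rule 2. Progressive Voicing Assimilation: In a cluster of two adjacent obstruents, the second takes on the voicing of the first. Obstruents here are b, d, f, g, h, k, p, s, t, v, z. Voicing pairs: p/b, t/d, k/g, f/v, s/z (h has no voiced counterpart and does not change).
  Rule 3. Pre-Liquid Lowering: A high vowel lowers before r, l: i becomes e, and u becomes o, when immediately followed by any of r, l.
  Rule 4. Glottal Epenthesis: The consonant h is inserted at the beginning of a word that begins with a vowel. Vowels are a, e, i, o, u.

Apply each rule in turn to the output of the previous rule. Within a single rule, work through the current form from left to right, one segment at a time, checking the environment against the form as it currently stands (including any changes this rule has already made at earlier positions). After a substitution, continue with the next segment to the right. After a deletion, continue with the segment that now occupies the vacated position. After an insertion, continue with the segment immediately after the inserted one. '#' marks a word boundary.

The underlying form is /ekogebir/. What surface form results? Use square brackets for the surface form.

[hekohever]

Rule 1 Spirantization: [ekogebir] → [ekohevir]
Rule 2 Progressive Voicing Assimilation: no change — [ekohevir]
Rule 3 Pre-Liquid Lowering: [ekohevir] → [ekohever]
Rule 4 Glottal Epenthesis: [ekohever] → [hekohever]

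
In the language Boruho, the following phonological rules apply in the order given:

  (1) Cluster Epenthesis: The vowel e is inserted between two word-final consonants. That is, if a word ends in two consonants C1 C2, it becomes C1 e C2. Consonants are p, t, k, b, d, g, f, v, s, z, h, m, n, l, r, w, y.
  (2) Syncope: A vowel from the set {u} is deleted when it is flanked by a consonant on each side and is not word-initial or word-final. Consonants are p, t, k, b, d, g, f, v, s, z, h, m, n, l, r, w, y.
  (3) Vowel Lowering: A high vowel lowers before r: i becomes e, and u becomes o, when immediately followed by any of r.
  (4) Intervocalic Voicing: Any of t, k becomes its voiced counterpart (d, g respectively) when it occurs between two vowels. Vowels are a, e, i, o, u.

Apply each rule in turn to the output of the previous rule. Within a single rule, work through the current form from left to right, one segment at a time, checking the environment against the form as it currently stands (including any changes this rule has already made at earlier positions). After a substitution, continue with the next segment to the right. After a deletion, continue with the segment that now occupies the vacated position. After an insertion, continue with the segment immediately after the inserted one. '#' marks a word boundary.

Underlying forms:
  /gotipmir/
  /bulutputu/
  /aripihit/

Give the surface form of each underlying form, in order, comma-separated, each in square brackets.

[godipmer], [bltptu], [aripihit]

/gotipmir/:
  (1) Cluster Epenthesis: no change — [gotipmir]
  (2) Syncope: no change — [gotipmir]
  (3) Vowel Lowering: [gotipmir] → [gotipmer]
  (4) Intervocalic Voicing: [gotipmer] → [godipmer]
/bulutputu/:
  (1) Cluster Epenthesis: no change — [bulutputu]
  (2) Syncope: [bulutputu] → [bltptu]
  (3) Vowel Lowering: no change — [bltptu]
  (4) Intervocalic Voicing: no change — [bltptu]
/aripihit/:
  (1) Cluster Epenthesis: no change — [aripihit]
  (2) Syncope: no change — [aripihit]
  (3) Vowel Lowering: no change — [aripihit]
  (4) Intervocalic Voicing: no change — [aripihit]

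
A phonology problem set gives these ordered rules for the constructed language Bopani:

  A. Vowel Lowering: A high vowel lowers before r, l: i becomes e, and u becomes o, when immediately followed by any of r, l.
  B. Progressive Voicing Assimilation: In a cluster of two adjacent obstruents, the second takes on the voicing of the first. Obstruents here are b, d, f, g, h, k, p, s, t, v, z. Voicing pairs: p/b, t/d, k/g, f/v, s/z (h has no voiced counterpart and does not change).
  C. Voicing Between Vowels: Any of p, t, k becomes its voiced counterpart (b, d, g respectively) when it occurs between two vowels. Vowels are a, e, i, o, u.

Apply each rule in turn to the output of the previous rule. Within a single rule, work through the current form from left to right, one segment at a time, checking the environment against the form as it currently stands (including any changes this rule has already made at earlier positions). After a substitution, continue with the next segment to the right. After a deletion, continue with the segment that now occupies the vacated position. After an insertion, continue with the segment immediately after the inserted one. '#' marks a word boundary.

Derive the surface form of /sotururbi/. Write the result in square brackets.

A Vowel Lowering: [sotururbi] → [sotororbi]
B Progressive Voicing Assimilation: no change — [sotororbi]
C Voicing Between Vowels: [sotororbi] → [sodororbi]

[sodororbi]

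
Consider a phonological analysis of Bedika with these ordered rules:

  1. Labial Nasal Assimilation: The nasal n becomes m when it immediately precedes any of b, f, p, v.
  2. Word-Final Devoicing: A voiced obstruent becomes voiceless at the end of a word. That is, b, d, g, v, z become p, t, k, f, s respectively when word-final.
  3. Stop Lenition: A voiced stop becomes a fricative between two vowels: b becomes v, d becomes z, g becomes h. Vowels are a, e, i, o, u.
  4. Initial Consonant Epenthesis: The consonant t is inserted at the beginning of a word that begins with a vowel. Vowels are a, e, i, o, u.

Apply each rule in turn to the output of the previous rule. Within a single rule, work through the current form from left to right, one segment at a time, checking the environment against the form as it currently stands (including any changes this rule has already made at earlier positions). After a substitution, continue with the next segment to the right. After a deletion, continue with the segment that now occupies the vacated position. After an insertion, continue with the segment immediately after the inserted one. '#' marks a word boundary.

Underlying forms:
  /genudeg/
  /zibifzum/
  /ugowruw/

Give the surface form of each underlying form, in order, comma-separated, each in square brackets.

[genuzek], [zivifzum], [tuhowruw]

/genudeg/:
  1 Labial Nasal Assimilation: no change — [genudeg]
  2 Word-Final Devoicing: [genudeg] → [genudek]
  3 Stop Lenition: [genudek] → [genuzek]
  4 Initial Consonant Epenthesis: no change — [genuzek]
/zibifzum/:
  1 Labial Nasal Assimilation: no change — [zibifzum]
  2 Word-Final Devoicing: no change — [zibifzum]
  3 Stop Lenition: [zibifzum] → [zivifzum]
  4 Initial Consonant Epenthesis: no change — [zivifzum]
/ugowruw/:
  1 Labial Nasal Assimilation: no change — [ugowruw]
  2 Word-Final Devoicing: no change — [ugowruw]
  3 Stop Lenition: [ugowruw] → [uhowruw]
  4 Initial Consonant Epenthesis: [uhowruw] → [tuhowruw]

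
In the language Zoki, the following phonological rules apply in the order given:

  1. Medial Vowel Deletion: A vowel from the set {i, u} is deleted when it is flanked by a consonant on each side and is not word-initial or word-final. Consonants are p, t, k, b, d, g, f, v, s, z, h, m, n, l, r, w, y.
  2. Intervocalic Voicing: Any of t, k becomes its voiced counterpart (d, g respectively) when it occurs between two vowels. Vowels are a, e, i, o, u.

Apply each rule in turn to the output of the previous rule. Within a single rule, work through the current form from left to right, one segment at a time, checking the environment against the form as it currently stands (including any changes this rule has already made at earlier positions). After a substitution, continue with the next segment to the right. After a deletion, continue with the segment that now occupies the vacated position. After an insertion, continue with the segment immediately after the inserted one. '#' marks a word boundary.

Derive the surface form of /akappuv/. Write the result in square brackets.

1 Medial Vowel Deletion: [akappuv] → [akappv]
2 Intervocalic Voicing: [akappv] → [agappv]

[agappv]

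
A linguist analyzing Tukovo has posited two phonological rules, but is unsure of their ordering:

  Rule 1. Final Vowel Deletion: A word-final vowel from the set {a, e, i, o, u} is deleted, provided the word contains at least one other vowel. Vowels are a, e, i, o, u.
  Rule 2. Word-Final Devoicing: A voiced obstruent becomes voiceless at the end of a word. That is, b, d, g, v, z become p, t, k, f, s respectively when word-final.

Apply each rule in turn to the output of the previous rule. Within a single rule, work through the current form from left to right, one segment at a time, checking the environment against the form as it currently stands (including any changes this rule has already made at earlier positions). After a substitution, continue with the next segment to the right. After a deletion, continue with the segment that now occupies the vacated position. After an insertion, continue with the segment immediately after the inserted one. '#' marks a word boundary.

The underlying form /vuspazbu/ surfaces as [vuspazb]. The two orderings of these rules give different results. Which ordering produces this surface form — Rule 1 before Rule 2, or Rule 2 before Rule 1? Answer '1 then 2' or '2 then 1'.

Order 1 then 2:
  1 Final Vowel Deletion: [vuspazbu] → [vuspazb]
  2 Word-Final Devoicing: [vuspazb] → [vuspazp]
  result: [vuspazp]
Order 2 then 1:
  2 Word-Final Devoicing: no change — [vuspazbu]
  1 Final Vowel Deletion: [vuspazbu] → [vuspazb]
  result: [vuspazb]

2 then 1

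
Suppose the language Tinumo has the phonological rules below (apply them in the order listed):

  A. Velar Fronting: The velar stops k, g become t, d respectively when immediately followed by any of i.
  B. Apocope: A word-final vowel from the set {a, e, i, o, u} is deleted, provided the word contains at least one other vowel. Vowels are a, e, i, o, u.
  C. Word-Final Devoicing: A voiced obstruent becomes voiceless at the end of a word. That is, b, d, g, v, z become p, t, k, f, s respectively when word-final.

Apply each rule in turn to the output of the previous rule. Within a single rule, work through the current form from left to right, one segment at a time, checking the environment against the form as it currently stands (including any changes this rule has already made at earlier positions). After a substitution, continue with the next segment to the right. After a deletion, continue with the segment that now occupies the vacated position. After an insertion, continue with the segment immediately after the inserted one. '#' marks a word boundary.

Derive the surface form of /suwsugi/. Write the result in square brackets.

A Velar Fronting: [suwsugi] → [suwsudi]
B Apocope: [suwsudi] → [suwsud]
C Word-Final Devoicing: [suwsud] → [suwsut]

[suwsut]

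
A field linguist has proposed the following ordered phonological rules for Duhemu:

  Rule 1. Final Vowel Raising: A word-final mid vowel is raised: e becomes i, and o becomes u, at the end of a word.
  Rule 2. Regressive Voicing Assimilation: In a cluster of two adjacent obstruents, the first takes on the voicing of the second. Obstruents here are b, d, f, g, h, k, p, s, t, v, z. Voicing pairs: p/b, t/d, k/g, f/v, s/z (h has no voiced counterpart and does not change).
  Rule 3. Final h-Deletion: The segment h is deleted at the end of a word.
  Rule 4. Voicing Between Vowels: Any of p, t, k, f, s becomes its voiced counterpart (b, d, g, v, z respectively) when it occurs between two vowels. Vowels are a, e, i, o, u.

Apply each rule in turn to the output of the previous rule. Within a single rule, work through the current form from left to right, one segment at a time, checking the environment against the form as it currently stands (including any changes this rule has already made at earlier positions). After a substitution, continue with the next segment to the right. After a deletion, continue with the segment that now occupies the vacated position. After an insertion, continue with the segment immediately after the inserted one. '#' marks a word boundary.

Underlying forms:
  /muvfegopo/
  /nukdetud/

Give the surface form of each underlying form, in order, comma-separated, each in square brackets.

[muffegobu], [nugdedud]

/muvfegopo/:
  Rule 1 Final Vowel Raising: [muvfegopo] → [muvfegopu]
  Rule 2 Regressive Voicing Assimilation: [muvfegopu] → [muffegopu]
  Rule 3 Final h-Deletion: no change — [muffegopu]
  Rule 4 Voicing Between Vowels: [muffegopu] → [muffegobu]
/nukdetud/:
  Rule 1 Final Vowel Raising: no change — [nukdetud]
  Rule 2 Regressive Voicing Assimilation: [nukdetud] → [nugdetud]
  Rule 3 Final h-Deletion: no change — [nugdetud]
  Rule 4 Voicing Between Vowels: [nugdetud] → [nugdedud]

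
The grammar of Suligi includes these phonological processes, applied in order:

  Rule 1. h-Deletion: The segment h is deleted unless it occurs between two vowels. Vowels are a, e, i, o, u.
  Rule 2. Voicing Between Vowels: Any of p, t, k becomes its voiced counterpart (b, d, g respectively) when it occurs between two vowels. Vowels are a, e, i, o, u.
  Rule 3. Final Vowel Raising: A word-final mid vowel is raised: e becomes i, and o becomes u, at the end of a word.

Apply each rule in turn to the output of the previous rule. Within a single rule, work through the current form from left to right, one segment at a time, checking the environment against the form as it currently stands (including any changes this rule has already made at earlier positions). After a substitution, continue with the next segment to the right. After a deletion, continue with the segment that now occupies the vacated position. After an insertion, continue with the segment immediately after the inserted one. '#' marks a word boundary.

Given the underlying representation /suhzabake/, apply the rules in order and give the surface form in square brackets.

Rule 1 h-Deletion: [suhzabake] → [suzabake]
Rule 2 Voicing Between Vowels: [suzabake] → [suzabage]
Rule 3 Final Vowel Raising: [suzabage] → [suzabagi]

[suzabagi]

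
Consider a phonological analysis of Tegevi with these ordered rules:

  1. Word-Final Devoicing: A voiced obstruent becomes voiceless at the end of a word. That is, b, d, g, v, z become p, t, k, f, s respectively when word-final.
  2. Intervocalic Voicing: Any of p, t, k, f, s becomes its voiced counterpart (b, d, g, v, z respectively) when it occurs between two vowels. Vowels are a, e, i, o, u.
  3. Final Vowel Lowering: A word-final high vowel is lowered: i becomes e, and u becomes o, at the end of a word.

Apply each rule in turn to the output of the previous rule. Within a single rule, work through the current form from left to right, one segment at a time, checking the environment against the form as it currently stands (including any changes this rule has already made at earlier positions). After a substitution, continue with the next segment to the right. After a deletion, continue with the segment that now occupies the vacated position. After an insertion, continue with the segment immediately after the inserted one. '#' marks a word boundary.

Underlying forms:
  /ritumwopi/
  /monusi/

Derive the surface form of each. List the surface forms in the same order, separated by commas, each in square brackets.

/ritumwopi/:
  1 Word-Final Devoicing: no change — [ritumwopi]
  2 Intervocalic Voicing: [ritumwopi] → [ridumwobi]
  3 Final Vowel Lowering: [ridumwobi] → [ridumwobe]
/monusi/:
  1 Word-Final Devoicing: no change — [monusi]
  2 Intervocalic Voicing: [monusi] → [monuzi]
  3 Final Vowel Lowering: [monuzi] → [monuze]

[ridumwobe], [monuze]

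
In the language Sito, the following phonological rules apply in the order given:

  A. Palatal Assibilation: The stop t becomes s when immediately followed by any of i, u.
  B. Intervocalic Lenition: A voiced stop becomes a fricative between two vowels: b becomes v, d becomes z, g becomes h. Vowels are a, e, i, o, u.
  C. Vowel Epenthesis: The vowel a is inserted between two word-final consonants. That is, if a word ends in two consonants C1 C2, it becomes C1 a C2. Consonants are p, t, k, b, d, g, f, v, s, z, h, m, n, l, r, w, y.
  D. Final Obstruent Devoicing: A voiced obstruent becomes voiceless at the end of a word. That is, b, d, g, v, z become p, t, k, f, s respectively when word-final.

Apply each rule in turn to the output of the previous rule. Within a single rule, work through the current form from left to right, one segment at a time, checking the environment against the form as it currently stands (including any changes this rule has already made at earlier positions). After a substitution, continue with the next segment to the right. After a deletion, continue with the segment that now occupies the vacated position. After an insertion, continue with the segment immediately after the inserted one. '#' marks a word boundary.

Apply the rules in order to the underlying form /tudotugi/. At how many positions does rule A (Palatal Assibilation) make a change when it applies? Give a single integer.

A Palatal Assibilation: [tudotugi] → [sudosugi]
B Intervocalic Lenition: [sudosugi] → [suzosuhi]
C Vowel Epenthesis: no change — [suzosuhi]
D Final Obstruent Devoicing: no change — [suzosuhi]
Rule A changed 2 position(s).

2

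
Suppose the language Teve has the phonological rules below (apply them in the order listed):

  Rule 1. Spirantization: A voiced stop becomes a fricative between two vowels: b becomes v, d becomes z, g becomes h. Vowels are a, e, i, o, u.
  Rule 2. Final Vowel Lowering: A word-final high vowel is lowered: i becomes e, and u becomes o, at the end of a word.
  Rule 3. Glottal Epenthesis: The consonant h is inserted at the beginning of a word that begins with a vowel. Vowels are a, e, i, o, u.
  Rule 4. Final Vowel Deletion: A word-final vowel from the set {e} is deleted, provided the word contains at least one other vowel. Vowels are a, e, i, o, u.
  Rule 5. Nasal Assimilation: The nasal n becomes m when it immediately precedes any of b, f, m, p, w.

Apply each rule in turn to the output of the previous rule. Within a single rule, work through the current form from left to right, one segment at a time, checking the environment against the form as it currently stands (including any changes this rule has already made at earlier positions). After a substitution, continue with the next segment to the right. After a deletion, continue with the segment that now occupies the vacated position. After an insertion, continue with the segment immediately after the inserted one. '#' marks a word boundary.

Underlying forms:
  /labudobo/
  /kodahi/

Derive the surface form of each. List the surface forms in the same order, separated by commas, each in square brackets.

[lavuzovo], [kozah]

/labudobo/:
  Rule 1 Spirantization: [labudobo] → [lavuzovo]
  Rule 2 Final Vowel Lowering: no change — [lavuzovo]
  Rule 3 Glottal Epenthesis: no change — [lavuzovo]
  Rule 4 Final Vowel Deletion: no change — [lavuzovo]
  Rule 5 Nasal Assimilation: no change — [lavuzovo]
/kodahi/:
  Rule 1 Spirantization: [kodahi] → [kozahi]
  Rule 2 Final Vowel Lowering: [kozahi] → [kozahe]
  Rule 3 Glottal Epenthesis: no change — [kozahe]
  Rule 4 Final Vowel Deletion: [kozahe] → [kozah]
  Rule 5 Nasal Assimilation: no change — [kozah]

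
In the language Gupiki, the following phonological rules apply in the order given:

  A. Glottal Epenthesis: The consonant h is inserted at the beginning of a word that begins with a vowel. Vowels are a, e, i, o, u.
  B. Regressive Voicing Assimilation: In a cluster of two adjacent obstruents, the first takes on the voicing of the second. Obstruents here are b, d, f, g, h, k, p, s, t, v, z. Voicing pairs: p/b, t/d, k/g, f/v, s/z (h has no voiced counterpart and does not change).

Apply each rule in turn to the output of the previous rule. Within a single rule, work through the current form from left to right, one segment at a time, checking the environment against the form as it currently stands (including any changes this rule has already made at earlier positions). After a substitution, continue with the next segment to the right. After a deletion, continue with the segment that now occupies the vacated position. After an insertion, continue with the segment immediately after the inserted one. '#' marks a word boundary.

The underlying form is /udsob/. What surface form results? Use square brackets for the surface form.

[hutsob]

A Glottal Epenthesis: [udsob] → [hudsob]
B Regressive Voicing Assimilation: [hudsob] → [hutsob]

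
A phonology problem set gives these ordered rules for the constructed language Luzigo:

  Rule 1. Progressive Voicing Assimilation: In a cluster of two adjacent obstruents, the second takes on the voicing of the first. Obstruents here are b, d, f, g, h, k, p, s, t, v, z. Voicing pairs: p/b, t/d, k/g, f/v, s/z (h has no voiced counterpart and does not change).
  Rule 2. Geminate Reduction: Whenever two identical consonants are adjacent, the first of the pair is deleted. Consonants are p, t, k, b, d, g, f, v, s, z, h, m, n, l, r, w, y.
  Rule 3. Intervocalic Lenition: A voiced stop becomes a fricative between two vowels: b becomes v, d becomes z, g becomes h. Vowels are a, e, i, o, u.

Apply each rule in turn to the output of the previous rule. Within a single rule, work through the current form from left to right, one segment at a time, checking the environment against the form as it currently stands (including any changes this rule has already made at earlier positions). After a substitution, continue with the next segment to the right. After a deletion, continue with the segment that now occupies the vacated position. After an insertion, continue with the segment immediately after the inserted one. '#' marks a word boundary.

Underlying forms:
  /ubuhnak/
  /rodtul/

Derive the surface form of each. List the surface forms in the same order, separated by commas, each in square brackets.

/ubuhnak/:
  Rule 1 Progressive Voicing Assimilation: no change — [ubuhnak]
  Rule 2 Geminate Reduction: no change — [ubuhnak]
  Rule 3 Intervocalic Lenition: [ubuhnak] → [uvuhnak]
/rodtul/:
  Rule 1 Progressive Voicing Assimilation: [rodtul] → [roddul]
  Rule 2 Geminate Reduction: [roddul] → [rodul]
  Rule 3 Intervocalic Lenition: [rodul] → [rozul]

[uvuhnak], [rozul]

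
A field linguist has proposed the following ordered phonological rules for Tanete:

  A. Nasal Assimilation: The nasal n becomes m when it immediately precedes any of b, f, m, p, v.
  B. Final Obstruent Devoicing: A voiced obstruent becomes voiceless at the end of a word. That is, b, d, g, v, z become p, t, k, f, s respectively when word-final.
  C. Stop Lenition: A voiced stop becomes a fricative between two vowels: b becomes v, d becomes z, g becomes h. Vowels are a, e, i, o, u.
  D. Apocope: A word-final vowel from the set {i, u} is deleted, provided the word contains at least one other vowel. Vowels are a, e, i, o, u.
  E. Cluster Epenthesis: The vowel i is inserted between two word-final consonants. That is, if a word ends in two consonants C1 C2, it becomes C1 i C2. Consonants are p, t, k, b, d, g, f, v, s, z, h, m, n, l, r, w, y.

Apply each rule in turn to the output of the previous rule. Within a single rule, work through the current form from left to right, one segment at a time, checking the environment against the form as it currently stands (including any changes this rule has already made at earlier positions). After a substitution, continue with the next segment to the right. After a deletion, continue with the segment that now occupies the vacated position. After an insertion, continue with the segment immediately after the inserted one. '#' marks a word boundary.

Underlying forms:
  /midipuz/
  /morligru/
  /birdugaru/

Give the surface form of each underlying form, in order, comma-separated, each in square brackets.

[mizipus], [morligir], [birduhar]

/midipuz/:
  A Nasal Assimilation: no change — [midipuz]
  B Final Obstruent Devoicing: [midipuz] → [midipus]
  C Stop Lenition: [midipus] → [mizipus]
  D Apocope: no change — [mizipus]
  E Cluster Epenthesis: no change — [mizipus]
/morligru/:
  A Nasal Assimilation: no change — [morligru]
  B Final Obstruent Devoicing: no change — [morligru]
  C Stop Lenition: no change — [morligru]
  D Apocope: [morligru] → [morligr]
  E Cluster Epenthesis: [morligr] → [morligir]
/birdugaru/:
  A Nasal Assimilation: no change — [birdugaru]
  B Final Obstruent Devoicing: no change — [birdugaru]
  C Stop Lenition: [birdugaru] → [birduharu]
  D Apocope: [birduharu] → [birduhar]
  E Cluster Epenthesis: no change — [birduhar]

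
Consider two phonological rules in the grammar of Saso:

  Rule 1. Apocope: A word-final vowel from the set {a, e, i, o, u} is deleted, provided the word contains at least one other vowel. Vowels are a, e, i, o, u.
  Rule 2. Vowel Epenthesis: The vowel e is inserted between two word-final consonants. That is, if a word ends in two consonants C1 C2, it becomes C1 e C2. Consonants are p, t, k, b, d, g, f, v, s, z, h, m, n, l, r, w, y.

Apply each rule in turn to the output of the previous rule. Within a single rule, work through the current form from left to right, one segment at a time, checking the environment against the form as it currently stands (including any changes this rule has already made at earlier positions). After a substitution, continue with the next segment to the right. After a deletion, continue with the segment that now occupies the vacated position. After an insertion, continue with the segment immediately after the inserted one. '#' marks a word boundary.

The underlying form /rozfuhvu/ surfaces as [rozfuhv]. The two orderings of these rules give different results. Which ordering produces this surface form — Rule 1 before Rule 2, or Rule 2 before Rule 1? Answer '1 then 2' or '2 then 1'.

2 then 1

Order 1 then 2:
  1 Apocope: [rozfuhvu] → [rozfuhv]
  2 Vowel Epenthesis: [rozfuhv] → [rozfuhev]
  result: [rozfuhev]
Order 2 then 1:
  2 Vowel Epenthesis: no change — [rozfuhvu]
  1 Apocope: [rozfuhvu] → [rozfuhv]
  result: [rozfuhv]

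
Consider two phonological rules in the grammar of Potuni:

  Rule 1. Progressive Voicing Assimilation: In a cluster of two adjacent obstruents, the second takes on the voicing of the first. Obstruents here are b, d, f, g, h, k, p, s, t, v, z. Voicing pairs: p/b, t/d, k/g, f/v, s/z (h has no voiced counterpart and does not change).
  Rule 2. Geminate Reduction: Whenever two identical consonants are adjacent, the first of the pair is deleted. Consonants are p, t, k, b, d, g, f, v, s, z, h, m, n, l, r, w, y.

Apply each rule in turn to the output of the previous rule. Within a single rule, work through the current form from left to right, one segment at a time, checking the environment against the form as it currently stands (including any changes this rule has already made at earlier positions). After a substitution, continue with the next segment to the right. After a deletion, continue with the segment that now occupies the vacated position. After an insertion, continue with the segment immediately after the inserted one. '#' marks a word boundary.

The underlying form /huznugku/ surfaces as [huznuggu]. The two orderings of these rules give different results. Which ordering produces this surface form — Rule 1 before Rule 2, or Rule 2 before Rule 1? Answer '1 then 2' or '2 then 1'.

2 then 1

Order 1 then 2:
  1 Progressive Voicing Assimilation: [huznugku] → [huznuggu]
  2 Geminate Reduction: [huznuggu] → [huznugu]
  result: [huznugu]
Order 2 then 1:
  2 Geminate Reduction: no change — [huznugku]
  1 Progressive Voicing Assimilation: [huznugku] → [huznuggu]
  result: [huznuggu]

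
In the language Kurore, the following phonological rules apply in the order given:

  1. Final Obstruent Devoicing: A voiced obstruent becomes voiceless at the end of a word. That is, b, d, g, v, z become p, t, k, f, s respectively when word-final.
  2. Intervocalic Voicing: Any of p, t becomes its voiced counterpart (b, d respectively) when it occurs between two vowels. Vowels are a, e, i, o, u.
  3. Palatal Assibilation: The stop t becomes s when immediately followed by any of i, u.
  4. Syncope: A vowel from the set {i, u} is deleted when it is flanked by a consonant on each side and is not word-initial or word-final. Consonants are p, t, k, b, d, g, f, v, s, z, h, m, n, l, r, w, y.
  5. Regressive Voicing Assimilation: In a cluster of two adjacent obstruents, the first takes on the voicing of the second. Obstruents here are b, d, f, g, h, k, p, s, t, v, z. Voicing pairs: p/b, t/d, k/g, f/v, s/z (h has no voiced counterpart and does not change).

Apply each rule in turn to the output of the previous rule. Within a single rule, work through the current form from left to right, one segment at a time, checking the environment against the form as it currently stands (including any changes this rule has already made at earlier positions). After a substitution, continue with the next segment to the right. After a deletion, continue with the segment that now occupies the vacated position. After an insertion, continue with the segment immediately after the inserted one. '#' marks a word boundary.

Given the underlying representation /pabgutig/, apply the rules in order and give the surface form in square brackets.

[pabgtk]

1 Final Obstruent Devoicing: [pabgutig] → [pabgutik]
2 Intervocalic Voicing: [pabgutik] → [pabgudik]
3 Palatal Assibilation: no change — [pabgudik]
4 Syncope: [pabgudik] → [pabgdk]
5 Regressive Voicing Assimilation: [pabgdk] → [pabgtk]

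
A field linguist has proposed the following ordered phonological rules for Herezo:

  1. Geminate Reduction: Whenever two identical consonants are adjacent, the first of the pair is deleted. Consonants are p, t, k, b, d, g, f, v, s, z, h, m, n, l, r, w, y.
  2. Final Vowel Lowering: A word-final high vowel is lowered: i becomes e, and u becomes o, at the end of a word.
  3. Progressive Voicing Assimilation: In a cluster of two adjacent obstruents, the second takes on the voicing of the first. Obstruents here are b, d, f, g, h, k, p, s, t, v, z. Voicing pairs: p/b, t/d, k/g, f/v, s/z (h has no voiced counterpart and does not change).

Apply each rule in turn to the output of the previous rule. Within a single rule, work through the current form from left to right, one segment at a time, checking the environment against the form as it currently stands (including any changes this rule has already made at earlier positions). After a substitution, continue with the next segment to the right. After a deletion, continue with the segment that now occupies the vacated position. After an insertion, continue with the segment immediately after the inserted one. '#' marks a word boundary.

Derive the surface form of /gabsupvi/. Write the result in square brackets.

1 Geminate Reduction: no change — [gabsupvi]
2 Final Vowel Lowering: [gabsupvi] → [gabsupve]
3 Progressive Voicing Assimilation: [gabsupve] → [gabzupfe]

[gabzupfe]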